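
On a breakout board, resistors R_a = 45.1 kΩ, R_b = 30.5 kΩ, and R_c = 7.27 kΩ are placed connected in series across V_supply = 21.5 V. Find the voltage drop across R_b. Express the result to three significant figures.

V ≈ 7.91 V

Total series resistance ΣR = 45.1 + 30.5 + 7.27 = 82.87 kΩ.
By the voltage-divider rule, V = 21.5 × 30.50/82.87 = 7.913 V.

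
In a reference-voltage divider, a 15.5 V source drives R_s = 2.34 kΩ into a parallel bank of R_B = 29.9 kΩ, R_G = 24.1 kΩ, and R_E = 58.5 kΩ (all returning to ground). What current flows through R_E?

I ≈ 0.218 mA

Combine the parallel branches: R_p = (1/29.9 + 1/24.1 + 1/58.5)⁻¹ = 10.87 kΩ.
Node voltage V_A = V_supply · R_p/(R_s + R_p) = 15.5 × 0.8228 = 12.75 V.
I(R_E) = V_A / R_E = 12.75/58.5 = 0.2180 mA.
(Equivalently: I_total = 1.174 mA, then current-divider fraction G_k/ΣG = 0.1857.)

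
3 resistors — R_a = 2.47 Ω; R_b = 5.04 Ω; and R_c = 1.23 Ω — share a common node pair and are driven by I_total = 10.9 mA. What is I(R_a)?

I ≈ 3.12 mA

Conductances: ΣG = 1/2.47 + 1/5.04 + 1/1.23 = 1.416 (1/Ω).
By the current-divider rule, I = I_total · G_k/ΣG = 10.9 × 0.2859 = 3.116 mA.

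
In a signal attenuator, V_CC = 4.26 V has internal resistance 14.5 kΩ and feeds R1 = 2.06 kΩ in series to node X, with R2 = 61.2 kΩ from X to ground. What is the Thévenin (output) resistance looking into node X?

R1' = 14.5 + 2.06 = 16.56 kΩ (source resistance + R1).
Looking into X with the source shorted: R_th = R1'·R2/(R1'+R2) = 16.56 × 61.2/77.76 = 13.03 kΩ.

R_th ≈ 13.0 kΩ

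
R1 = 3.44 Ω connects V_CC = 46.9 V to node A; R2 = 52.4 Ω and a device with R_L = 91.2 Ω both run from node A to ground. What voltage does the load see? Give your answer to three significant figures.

R2 ‖ R_L = (52.4 × 91.2)/(52.4 + 91.2) = 33.28 Ω.
Now apply the divider: V_out = 46.9 × 0.9063 = 42.51 V.
(Unloaded it would be 44.0 V; the load pulls it down.)

V_out ≈ 42.5 V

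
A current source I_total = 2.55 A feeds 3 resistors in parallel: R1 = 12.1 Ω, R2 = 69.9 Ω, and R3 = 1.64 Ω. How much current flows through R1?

Total conductance ΣG = 1/12.1 + 1/69.9 + 1/1.64 = 0.7067 (units of 1/Ω).
R1 takes the fraction G_k/ΣG = 0.08264/0.7067 = 0.1169, so I = 2.55 × 0.1169 = 0.2982 A.

I ≈ 0.298 A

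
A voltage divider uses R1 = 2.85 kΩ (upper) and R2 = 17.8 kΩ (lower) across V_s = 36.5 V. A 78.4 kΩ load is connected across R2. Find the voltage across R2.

V_out ≈ 30.5 V

R2 ‖ R_L = (17.8 × 78.4)/(17.8 + 78.4) = 14.51 kΩ.
Now apply the divider: V_out = 36.5 × 0.8358 = 30.51 V.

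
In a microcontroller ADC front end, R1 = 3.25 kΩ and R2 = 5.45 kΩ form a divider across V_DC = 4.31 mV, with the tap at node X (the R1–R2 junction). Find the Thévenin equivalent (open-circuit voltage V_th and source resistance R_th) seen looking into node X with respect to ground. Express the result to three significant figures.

V_th ≈ 2.70 mV, R_th ≈ 2.04 kΩ

Open-circuit (no load on X): V_th = V_DC · R2/(R1 + R2) = 4.31 × 5.45/(3.250 + 5.45) = 2.700 mV.
With V_DC suppressed (replaced by a short), R_th = R1 ‖ R2 = (3.250 × 5.45)/(3.250 + 5.45) = 2.036 kΩ.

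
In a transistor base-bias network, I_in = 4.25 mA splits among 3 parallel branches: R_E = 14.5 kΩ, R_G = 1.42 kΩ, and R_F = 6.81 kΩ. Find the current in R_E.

I ≈ 0.319 mA

ΣG = 1/14.5 + 1/1.42 + 1/6.81 = 0.9200.
Current divider: I(R_E) = I_in · G_k/ΣG = 4.25 × (0.06897/0.9200) = 4.25 × 0.07496 = 0.3186 mA.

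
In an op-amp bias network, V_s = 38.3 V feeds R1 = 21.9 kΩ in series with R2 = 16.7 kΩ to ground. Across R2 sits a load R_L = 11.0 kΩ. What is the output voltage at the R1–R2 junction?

The load sits in parallel with R2, giving an effective lower resistance R2' = R2·R_L/(R2+R_L) = 6.632 kΩ.
Voltage divider with the loaded lower leg: V_out = 38.3 × 6.632/(21.9 + 6.632) = 38.3 × 0.2324 = 8.902 V.

V_out ≈ 8.90 V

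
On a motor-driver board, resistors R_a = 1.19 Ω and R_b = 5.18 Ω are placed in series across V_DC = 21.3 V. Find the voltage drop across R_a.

Series total: ΣR = 1.19 + 5.18 = 6.370 Ω.
By the voltage-divider rule, V = 21.3 × 1.190/6.370 = 3.979 V.

V ≈ 3.98 V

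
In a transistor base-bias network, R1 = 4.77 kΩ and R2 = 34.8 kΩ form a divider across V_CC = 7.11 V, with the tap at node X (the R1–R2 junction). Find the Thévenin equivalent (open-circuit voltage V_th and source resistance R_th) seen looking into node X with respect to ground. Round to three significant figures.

V_th ≈ 6.25 V, R_th ≈ 4.19 kΩ

V_th is the unloaded tap voltage: V_CC · R2/(R1+R2) = 7.11 × 0.8795 = 6.253 V.
Zeroing V_CC shorts the top of R1 to ground, so R_th = R1 ‖ R2 = 4.195 kΩ.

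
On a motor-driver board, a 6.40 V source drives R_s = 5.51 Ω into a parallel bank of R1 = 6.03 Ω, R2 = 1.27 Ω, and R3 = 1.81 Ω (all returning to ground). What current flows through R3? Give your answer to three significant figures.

Equivalent of the parallel group: R_p = 0.6641 Ω.
V_A by voltage divider: V_A = 6.40 × 0.6641/(5.51 + 0.6641) = 0.6884 V.
I(R3) = V_A / R3 = 0.6884/1.81 = 0.3803 A.

I ≈ 0.380 A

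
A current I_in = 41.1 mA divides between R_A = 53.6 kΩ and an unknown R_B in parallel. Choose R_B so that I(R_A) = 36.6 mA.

The fraction through R_A equals R_B/(R_A+R_B).
With f = 0.8905, R_B = R_A · f/(1−f) = 53.6 × 8.133 = 435.9 kΩ.

R_B ≈ 436 kΩ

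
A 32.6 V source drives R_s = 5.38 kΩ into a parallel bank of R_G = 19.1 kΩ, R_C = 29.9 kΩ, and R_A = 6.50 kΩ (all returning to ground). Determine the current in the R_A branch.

Combine the parallel branches: R_p = (1/19.1 + 1/29.9 + 1/6.50)⁻¹ = 4.173 kΩ.
V_A = 32.6 × 4.173/9.553 = 14.24 V.
I(R_A) = V_A / R_A = 14.24/6.50 = 2.191 mA.

I ≈ 2.19 mA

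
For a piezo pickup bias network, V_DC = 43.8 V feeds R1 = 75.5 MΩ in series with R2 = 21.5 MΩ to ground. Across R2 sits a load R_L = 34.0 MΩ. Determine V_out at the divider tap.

V_out ≈ 6.51 V

R2 ‖ R_L = (21.5 × 34.0)/(21.5 + 34.0) = 13.17 MΩ.
Voltage divider with the loaded lower leg: V_out = 43.8 × 13.17/(75.5 + 13.17) = 43.8 × 0.1485 = 6.506 V.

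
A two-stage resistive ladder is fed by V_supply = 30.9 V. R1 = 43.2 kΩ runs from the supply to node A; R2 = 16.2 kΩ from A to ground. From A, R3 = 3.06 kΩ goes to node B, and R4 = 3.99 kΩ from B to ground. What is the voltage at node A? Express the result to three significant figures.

V_A ≈ 3.15 V

The second stage (R3 + R4 = 7.050 kΩ) loads node A in parallel with R2.
Effective lower resistance at A: R2 ‖ 7.050 = 4.912 kΩ.
First divider: V_A = V_supply · 4.912/(43.2 + 4.912) = 3.155 V.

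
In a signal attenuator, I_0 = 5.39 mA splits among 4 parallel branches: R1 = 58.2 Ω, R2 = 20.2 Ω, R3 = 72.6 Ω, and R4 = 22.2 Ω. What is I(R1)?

Total conductance ΣG = 1/58.2 + 1/20.2 + 1/72.6 + 1/22.2 = 0.1255 (units of 1/Ω).
By the current-divider rule, I = I_0 · G_k/ΣG = 5.39 × 0.1369 = 0.7379 mA.

I ≈ 0.738 mA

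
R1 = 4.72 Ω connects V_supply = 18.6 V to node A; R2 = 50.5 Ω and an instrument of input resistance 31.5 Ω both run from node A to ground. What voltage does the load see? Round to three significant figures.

V_out ≈ 15.0 V

The load sits in parallel with R2, giving an effective lower resistance R2' = R2·R_L/(R2+R_L) = 19.40 Ω.
Then V_out = V_supply · R2'/(R1 + R2') = 18.6 × 19.40/24.12 = 14.96 V.
(Unloaded it would be 17.0 V; the load pulls it down.)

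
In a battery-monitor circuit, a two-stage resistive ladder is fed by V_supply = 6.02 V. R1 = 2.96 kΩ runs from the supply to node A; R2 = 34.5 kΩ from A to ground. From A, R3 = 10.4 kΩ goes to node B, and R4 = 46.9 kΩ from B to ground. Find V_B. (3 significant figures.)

Node A sees R2 in parallel with the series input of stage 2, R3 + R4 = 57.30 kΩ.
R2 ‖ (R3+R4) = 21.53 kΩ.
First divider: V_A = V_supply · 21.53/(2.96 + 21.53) = 5.293 V.
Then the unloaded second divider: V_B = V_A × R4/(R3+R4) = 5.293 × 0.8185 = 4.332 V.

V_B ≈ 4.33 V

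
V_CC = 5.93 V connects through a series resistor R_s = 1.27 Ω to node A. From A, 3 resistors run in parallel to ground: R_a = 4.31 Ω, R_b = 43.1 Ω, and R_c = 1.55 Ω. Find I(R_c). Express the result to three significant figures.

I ≈ 1.78 A

Combine the parallel branches: R_p = (1/4.31 + 1/43.1 + 1/1.55)⁻¹ = 1.111 Ω.
V_A = 5.93 × 1.111/2.381 = 2.767 V.
I(R_c) = V_A / R_c = 2.767/1.55 = 1.785 A.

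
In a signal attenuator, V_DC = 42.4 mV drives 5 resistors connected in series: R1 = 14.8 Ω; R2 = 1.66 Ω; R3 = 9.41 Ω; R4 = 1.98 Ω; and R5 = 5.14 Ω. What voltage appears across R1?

Total series resistance ΣR = 14.8 + 1.66 + 9.41 + 1.98 + 5.14 = 32.99 Ω.
V = V_DC · R/ΣR = 42.4 × 0.4486 = 19.02 mV.

V ≈ 19.0 mV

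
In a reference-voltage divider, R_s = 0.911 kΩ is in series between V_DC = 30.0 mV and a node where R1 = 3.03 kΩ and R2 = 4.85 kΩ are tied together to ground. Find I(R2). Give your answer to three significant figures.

I ≈ 4.16 µA

Equivalent of the parallel group: R_p = 1.865 kΩ.
V_A by voltage divider: V_A = 30.0 × 1.865/(0.911 + 1.865) = 20.15 mV.
Branch current I = V_A/R2 = 20.15/4.85 = 4.156 µA.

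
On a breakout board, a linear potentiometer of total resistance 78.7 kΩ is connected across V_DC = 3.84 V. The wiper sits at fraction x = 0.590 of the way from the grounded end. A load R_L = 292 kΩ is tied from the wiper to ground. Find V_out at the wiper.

Lower segment x·R_p = 46.43 kΩ; upper segment (1−x)·R_p = 32.27 kΩ.
Lower segment in parallel with the load: 46.43 ‖ 292 = 40.06 kΩ.
V_out = 3.84 × 40.06/(32.27 + 40.06) = 2.127 V.

V_out ≈ 2.13 V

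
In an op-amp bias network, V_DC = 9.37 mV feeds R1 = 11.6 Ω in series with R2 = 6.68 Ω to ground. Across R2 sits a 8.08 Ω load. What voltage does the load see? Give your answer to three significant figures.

V_out ≈ 2.25 mV

The load sits in parallel with R2, giving an effective lower resistance R2' = R2·R_L/(R2+R_L) = 3.657 Ω.
Then V_out = V_DC · R2'/(R1 + R2') = 9.37 × 3.657/15.26 = 2.246 mV.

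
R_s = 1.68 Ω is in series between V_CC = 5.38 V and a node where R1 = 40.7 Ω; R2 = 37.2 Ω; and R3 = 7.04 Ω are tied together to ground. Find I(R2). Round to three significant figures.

Combine the parallel branches: R_p = (1/40.7 + 1/37.2 + 1/7.04)⁻¹ = 5.168 Ω.
V_A = 5.38 × 5.168/6.848 = 4.060 V.
I(R2) = V_A / R2 = 4.060/37.2 = 0.1091 A.

I ≈ 0.109 A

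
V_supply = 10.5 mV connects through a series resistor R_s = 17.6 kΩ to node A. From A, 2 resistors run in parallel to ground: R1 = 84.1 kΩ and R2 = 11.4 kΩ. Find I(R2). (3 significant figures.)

Parallel bank: R_p = 1/(1/84.1 + 1/11.4) = 10.04 kΩ.
V_A = 10.5 × 10.04/27.64 = 3.814 mV.
Branch current I = V_A/R2 = 3.814/11.4 = 0.3345 µA.
(Equivalently: I_total = 0.3799 µA, then current-divider fraction G_k/ΣG = 0.8806.)

I ≈ 0.335 µA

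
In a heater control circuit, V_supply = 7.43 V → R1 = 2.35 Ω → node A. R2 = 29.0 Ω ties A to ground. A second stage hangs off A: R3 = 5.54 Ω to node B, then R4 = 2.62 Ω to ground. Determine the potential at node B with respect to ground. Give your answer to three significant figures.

V_B ≈ 1.74 V

Looking into the second stage from A: R3 + R4 = 8.160 Ω appears in parallel with R2.
R2 ‖ (R3+R4) = 6.368 Ω.
First divider: V_A = V_supply · 6.368/(2.35 + 6.368) = 5.427 V.
V_B = V_A × 0.3211 = 1.743 V.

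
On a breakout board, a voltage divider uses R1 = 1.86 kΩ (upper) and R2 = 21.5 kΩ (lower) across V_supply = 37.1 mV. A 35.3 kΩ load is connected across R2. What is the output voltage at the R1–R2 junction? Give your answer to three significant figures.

V_out ≈ 32.6 mV

R2 ‖ R_L = (21.5 × 35.3)/(21.5 + 35.3) = 13.36 kΩ.
Voltage divider with the loaded lower leg: V_out = 37.1 × 13.36/(1.86 + 13.36) = 37.1 × 0.8778 = 32.57 mV.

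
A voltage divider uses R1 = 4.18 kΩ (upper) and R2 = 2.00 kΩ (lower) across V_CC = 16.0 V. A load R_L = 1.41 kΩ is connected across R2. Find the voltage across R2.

R2 ‖ R_L = (2.00 × 1.41)/(2.00 + 1.41) = 0.8270 kΩ.
Now apply the divider: V_out = 16.0 × 0.1652 = 2.643 V.

V_out ≈ 2.64 V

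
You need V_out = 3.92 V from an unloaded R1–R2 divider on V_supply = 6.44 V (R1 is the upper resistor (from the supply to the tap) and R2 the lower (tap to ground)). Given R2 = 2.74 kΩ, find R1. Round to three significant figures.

Required fraction k = V_out/V_supply = 0.6087.
So R1 = R2 · (V_supply/V_out − 1) = 2.74 × (6.44/3.92 − 1) = 2.74 × 0.6429 = 1.761 kΩ.

R1 ≈ 1.76 kΩ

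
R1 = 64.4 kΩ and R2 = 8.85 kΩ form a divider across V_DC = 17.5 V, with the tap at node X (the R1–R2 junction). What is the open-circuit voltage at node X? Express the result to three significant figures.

With X open, the divider is unloaded: V_th = 17.5 × 8.85/73.25 = 2.114 V.

V_th ≈ 2.11 V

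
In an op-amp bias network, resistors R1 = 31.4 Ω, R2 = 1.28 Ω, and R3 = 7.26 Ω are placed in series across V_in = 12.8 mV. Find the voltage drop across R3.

V ≈ 2.33 mV

Series total: ΣR = 31.4 + 1.28 + 7.26 = 39.94 Ω.
By the voltage-divider rule, V = 12.8 × 7.260/39.94 = 2.327 mV.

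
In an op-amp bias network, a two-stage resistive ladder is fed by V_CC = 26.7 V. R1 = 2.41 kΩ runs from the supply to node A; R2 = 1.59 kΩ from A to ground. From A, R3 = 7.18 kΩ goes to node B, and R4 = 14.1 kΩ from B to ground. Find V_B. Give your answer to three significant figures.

V_B ≈ 6.73 V

The second stage (R3 + R4 = 21.28 kΩ) loads node A in parallel with R2.
R2 ‖ (R3+R4) = 1.479 kΩ.
So V_A = 26.7 × 0.3804 = 10.16 V.
Stage 2 is unloaded, so V_B = V_A · R4/(R3+R4) = 10.16 × 14.1/21.28 = 6.729 V.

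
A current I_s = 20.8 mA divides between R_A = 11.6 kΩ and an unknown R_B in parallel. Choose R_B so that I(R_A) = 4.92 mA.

In a two-way split, I_A/I_s = R_B/(R_A + R_B).
4.92/20.8 = R_B/(R_A + R_B) → R_B = R_A · (0.2365)/(1 − 0.2365) = 11.6 × 0.3098 = 3.594 kΩ.

R_B ≈ 3.59 kΩ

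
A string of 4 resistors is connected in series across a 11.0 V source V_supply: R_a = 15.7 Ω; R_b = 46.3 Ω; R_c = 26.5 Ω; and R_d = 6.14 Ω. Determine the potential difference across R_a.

Total series resistance ΣR = 15.7 + 46.3 + 26.5 + 6.14 = 94.64 Ω.
By the voltage-divider rule, V = 11.0 × 15.70/94.64 = 1.825 V.

V ≈ 1.82 V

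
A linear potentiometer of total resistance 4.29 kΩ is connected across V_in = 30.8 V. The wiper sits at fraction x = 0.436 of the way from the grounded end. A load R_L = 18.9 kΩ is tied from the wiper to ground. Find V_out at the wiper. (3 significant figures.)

V_out ≈ 12.7 V

Split the track: R_lower = x·R_p = 1.870 kΩ, R_upper = (1−x)·R_p = 2.420 kΩ.
Lower segment in parallel with the load: 1.870 ‖ 18.9 = 1.702 kΩ.
V_out = 30.8 × 1.702/(2.420 + 1.702) = 12.72 V.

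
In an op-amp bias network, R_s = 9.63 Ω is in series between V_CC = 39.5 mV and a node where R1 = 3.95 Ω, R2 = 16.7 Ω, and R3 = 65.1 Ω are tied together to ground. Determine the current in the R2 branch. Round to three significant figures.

I ≈ 0.568 mA

Combine the parallel branches: R_p = (1/3.95 + 1/16.7 + 1/65.1)⁻¹ = 3.045 Ω.
Node voltage V_A = V_CC · R_p/(R_s + R_p) = 39.5 × 0.2402 = 9.489 mV.
I(R2) = V_A / R2 = 9.489/16.7 = 0.5682 mA.
(Check via current divider: I_total = 3.116 mA; share G_k/ΣG = 0.1823 → same result.)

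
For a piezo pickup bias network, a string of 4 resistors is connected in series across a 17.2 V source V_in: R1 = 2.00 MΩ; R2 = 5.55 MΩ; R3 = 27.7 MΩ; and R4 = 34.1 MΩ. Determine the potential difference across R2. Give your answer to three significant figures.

Series total: ΣR = 2.00 + 5.55 + 27.7 + 34.1 = 69.35 MΩ.
By the voltage-divider rule, V = 17.2 × 5.550/69.35 = 1.376 V.

V ≈ 1.38 V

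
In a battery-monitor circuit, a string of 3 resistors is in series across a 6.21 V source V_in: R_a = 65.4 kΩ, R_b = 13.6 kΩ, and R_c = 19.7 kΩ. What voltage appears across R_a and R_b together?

ΣR = 65.4 + 13.6 + 19.7 = 98.70 kΩ.
R_{R_a..R_b} = 65.4 + 13.6 = 79.00 kΩ.
By the voltage-divider rule, V = 6.21 × 79.00/98.70 = 4.971 V.

V ≈ 4.97 V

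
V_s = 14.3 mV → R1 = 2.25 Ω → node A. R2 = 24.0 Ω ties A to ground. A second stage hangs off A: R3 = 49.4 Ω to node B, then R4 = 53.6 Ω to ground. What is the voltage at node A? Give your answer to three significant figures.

Node A sees R2 in parallel with the series input of stage 2, R3 + R4 = 103.0 Ω.
Effective lower resistance at A: R2 ‖ 103.0 = 19.46 Ω.
V_A = 14.3 × 19.46/(2.25 + 19.46) = 12.82 mV.

V_A ≈ 12.8 mV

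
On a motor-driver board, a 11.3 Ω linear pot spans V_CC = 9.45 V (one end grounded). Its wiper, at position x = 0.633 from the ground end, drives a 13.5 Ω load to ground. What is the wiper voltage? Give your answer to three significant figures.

Lower segment x·R_p = 7.153 Ω; upper segment (1−x)·R_p = 4.147 Ω.
(x·R_p) ‖ R_L = 4.676 Ω.
Loaded-divider output: V_out = 9.45 × 0.5299 = 5.008 V.

V_out ≈ 5.01 V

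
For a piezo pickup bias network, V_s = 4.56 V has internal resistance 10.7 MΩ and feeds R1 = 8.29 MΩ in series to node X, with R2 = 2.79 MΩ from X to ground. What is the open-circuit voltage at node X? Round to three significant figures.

V_th ≈ 0.584 V

R1' = 10.7 + 8.29 = 18.99 MΩ (source resistance + R1).
V_th is the unloaded tap voltage: V_s · R2/(R1'+R2) = 4.56 × 0.1281 = 0.5841 V.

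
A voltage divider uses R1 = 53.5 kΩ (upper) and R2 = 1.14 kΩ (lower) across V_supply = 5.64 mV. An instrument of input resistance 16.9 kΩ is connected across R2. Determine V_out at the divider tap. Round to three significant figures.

R2 ‖ R_L = (1.14 × 16.9)/(1.14 + 16.9) = 1.068 kΩ.
Then V_out = V_supply · R2'/(R1 + R2') = 5.64 × 1.068/54.57 = 0.1104 mV.

V_out ≈ 0.110 mV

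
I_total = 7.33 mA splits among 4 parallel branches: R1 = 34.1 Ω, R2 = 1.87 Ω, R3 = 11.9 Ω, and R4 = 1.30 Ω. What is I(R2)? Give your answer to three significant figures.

I ≈ 2.77 mA

Conductances: ΣG = 1/34.1 + 1/1.87 + 1/11.9 + 1/1.30 = 1.417 (1/Ω).
R2 takes the fraction G_k/ΣG = 0.5348/1.417 = 0.3773, so I = 7.33 × 0.3773 = 2.766 mA.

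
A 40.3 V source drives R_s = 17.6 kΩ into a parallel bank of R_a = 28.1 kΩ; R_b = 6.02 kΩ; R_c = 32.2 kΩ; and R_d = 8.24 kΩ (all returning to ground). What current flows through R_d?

I ≈ 0.676 mA

Combine the parallel branches: R_p = (1/28.1 + 1/6.02 + 1/32.2 + 1/8.24)⁻¹ = 2.824 kΩ.
V_A by voltage divider: V_A = 40.3 × 2.824/(17.6 + 2.824) = 5.572 V.
I(R_d) = V_A / R_d = 5.572/8.24 = 0.6762 mA.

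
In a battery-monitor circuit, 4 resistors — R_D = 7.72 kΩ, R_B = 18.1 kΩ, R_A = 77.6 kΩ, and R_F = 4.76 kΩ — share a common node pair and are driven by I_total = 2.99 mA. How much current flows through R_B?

I ≈ 0.405 mA

Conductances: ΣG = 1/7.72 + 1/18.1 + 1/77.6 + 1/4.76 = 0.4078 (1/kΩ).
R_B takes the fraction G_k/ΣG = 0.05525/0.4078 = 0.1355, so I = 2.99 × 0.1355 = 0.4051 mA.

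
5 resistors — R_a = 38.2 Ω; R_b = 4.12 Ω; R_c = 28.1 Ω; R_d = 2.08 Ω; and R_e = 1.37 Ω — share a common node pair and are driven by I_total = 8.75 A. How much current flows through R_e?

Total conductance ΣG = 1/38.2 + 1/4.12 + 1/28.1 + 1/2.08 + 1/1.37 = 1.515 (units of 1/Ω).
R_e takes the fraction G_k/ΣG = 0.7299/1.515 = 0.4817, so I = 8.75 × 0.4817 = 4.215 A.

I ≈ 4.22 A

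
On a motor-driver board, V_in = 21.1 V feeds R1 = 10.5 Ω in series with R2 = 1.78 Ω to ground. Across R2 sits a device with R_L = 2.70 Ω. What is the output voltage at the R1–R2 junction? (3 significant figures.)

The load sits in parallel with R2, giving an effective lower resistance R2' = R2·R_L/(R2+R_L) = 1.073 Ω.
Then V_out = V_in · R2'/(R1 + R2') = 21.1 × 1.073/11.57 = 1.956 V.
(Unloaded it would be 3.06 V; the load pulls it down.)

V_out ≈ 1.96 V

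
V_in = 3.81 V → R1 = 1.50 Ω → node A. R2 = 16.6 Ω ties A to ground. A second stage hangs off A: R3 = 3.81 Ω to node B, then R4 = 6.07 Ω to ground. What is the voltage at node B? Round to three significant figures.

V_B ≈ 1.88 V

Looking into the second stage from A: R3 + R4 = 9.880 Ω appears in parallel with R2.
R2 ‖ (R3+R4) = 6.194 Ω.
First divider: V_A = V_in · 6.194/(1.50 + 6.194) = 3.067 V.
V_B = V_A × 0.6144 = 1.884 V.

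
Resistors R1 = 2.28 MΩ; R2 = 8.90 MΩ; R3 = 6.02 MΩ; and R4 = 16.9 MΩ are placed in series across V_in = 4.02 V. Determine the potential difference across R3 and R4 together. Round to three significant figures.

Series total: ΣR = 2.28 + 8.90 + 6.02 + 16.9 = 34.10 MΩ.
R_{R3..R4} = 6.02 + 16.9 = 22.92 MΩ.
By the voltage-divider rule, V = 4.02 × 22.92/34.10 = 2.702 V.

V ≈ 2.70 V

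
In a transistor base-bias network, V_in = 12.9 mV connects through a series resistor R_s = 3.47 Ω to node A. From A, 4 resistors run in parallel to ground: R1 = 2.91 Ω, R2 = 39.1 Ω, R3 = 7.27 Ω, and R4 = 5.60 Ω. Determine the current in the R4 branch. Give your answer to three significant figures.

I ≈ 0.682 mA

Combine the parallel branches: R_p = (1/2.91 + 1/39.1 + 1/7.27 + 1/5.60)⁻¹ = 1.459 Ω.
V_A by voltage divider: V_A = 12.9 × 1.459/(3.47 + 1.459) = 3.819 mV.
Branch current I = V_A/R4 = 3.819/5.60 = 0.6819 mA.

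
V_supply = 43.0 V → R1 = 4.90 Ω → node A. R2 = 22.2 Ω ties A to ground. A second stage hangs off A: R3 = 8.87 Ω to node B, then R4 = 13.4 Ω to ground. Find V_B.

Looking into the second stage from A: R3 + R4 = 22.27 Ω appears in parallel with R2.
R2 ‖ (R3+R4) = 11.12 Ω.
First divider: V_A = V_supply · 11.12/(4.90 + 11.12) = 29.85 V.
V_B = V_A × 0.6017 = 17.96 V.

V_B ≈ 18.0 V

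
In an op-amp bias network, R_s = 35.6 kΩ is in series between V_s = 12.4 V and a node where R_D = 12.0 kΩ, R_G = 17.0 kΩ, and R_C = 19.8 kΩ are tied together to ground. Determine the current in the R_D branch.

Equivalent of the parallel group: R_p = 5.190 kΩ.
Node voltage V_A = V_s · R_p/(R_s + R_p) = 12.4 × 0.1272 = 1.578 V.
Branch current I = V_A/R_D = 1.578/12.0 = 0.1315 mA.

I ≈ 0.131 mA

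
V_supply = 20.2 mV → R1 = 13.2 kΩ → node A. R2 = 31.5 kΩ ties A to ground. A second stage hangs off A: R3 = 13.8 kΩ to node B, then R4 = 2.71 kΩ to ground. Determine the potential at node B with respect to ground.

The second stage (R3 + R4 = 16.51 kΩ) loads node A in parallel with R2.
Effective lower resistance at A: R2 ‖ 16.51 = 10.83 kΩ.
V_A = 20.2 × 10.83/(13.2 + 10.83) = 9.105 mV.
Then the unloaded second divider: V_B = V_A × R4/(R3+R4) = 9.105 × 0.1641 = 1.495 mV.

V_B ≈ 1.49 mV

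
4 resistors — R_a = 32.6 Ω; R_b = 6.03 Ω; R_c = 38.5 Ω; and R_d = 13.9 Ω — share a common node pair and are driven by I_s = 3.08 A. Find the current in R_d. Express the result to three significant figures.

Total conductance ΣG = 1/32.6 + 1/6.03 + 1/38.5 + 1/13.9 = 0.2944 (units of 1/Ω).
By the current-divider rule, I = I_s · G_k/ΣG = 3.08 × 0.2443 = 0.7526 A.

I ≈ 0.753 A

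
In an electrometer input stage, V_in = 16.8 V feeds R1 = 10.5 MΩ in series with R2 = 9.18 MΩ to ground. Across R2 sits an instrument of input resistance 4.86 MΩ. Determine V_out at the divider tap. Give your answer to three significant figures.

V_out ≈ 3.90 V

First combine the lower leg with the load: R2 ‖ R_L = 3.178 MΩ.
Now apply the divider: V_out = 16.8 × 0.2323 = 3.903 V.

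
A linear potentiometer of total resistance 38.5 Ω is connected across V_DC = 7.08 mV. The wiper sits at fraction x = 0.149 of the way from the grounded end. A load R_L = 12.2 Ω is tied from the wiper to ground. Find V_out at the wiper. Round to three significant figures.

V_out ≈ 0.753 mV

Lower segment x·R_p = 5.736 Ω; upper segment (1−x)·R_p = 32.76 Ω.
(x·R_p) ‖ R_L = 3.902 Ω.
Loaded-divider output: V_out = 7.08 × 0.1064 = 0.7534 mV.
(Unloaded: V_out = x·V_DC = 1.05 mV.)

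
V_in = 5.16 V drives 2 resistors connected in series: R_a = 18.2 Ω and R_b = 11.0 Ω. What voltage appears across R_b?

V ≈ 1.94 V

ΣR = 18.2 + 11.0 = 29.20 Ω.
V = V_in · R/ΣR = 5.16 × 0.3767 = 1.944 V.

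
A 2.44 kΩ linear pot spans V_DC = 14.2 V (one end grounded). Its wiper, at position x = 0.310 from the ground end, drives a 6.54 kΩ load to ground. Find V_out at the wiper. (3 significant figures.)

V_out ≈ 4.08 V

Lower segment x·R_p = 0.7564 kΩ; upper segment (1−x)·R_p = 1.684 kΩ.
R_L loads the lower segment: effective lower R = 0.6780 kΩ.
V_out = 14.2 × 0.6780/(1.684 + 0.6780) = 4.077 V.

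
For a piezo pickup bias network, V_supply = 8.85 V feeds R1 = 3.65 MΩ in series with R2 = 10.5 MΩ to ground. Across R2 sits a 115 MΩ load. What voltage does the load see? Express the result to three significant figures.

V_out ≈ 6.42 V

R2 ‖ R_L = (10.5 × 115)/(10.5 + 115) = 9.622 MΩ.
Then V_out = V_supply · R2'/(R1 + R2') = 8.85 × 9.622/13.27 = 6.416 V.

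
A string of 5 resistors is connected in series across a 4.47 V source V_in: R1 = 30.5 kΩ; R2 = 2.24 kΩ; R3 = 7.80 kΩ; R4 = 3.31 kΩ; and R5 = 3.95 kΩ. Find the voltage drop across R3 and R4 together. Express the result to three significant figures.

V ≈ 1.04 V

ΣR = 30.5 + 2.24 + 7.80 + 3.31 + 3.95 = 47.80 kΩ.
R_{R3..R4} = 7.80 + 3.31 = 11.11 kΩ.
V = V_in · R/ΣR = 4.47 × 0.2324 = 1.039 V.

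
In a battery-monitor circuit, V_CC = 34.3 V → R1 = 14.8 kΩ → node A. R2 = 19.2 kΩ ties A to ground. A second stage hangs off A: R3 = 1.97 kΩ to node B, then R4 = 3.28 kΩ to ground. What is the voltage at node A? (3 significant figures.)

V_A ≈ 7.47 V

The second stage (R3 + R4 = 5.250 kΩ) loads node A in parallel with R2.
Effective lower resistance at A: R2 ‖ 5.250 = 4.123 kΩ.
So V_A = 34.3 × 0.2179 = 7.473 V.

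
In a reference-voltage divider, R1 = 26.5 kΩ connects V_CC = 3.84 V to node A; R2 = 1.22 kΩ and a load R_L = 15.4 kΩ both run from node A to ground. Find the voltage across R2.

R2 ‖ R_L = (1.22 × 15.4)/(1.22 + 15.4) = 1.130 kΩ.
Then V_out = V_CC · R2'/(R1 + R2') = 3.84 × 1.130/27.63 = 0.1571 V.

V_out ≈ 0.157 V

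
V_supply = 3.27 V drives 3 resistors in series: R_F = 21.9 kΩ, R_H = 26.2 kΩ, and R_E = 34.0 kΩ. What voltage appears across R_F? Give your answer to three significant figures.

Total series resistance ΣR = 21.9 + 26.2 + 34.0 = 82.10 kΩ.
Voltage divider: V = V_supply · (21.90 / 82.10) = 3.27 × 0.2667 = 0.8723 V.

V ≈ 0.872 V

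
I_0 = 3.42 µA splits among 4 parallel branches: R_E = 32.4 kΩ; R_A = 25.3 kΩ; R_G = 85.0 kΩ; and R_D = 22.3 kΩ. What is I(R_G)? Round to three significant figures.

Total conductance ΣG = 1/32.4 + 1/25.3 + 1/85.0 + 1/22.3 = 0.1270 (units of 1/kΩ).
R_G takes the fraction G_k/ΣG = 0.01176/0.1270 = 0.09264, so I = 3.42 × 0.09264 = 0.3168 µA.

I ≈ 0.317 µA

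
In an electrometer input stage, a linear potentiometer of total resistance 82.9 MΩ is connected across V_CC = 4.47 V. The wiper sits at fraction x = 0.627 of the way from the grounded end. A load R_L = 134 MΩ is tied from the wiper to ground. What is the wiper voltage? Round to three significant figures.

Split the track: R_lower = x·R_p = 51.98 MΩ, R_upper = (1−x)·R_p = 30.92 MΩ.
R_L loads the lower segment: effective lower R = 37.45 MΩ.
Loaded-divider output: V_out = 4.47 × 0.5477 = 2.448 V.
(Unloaded: V_out = x·V_CC = 2.80 V.)

V_out ≈ 2.45 V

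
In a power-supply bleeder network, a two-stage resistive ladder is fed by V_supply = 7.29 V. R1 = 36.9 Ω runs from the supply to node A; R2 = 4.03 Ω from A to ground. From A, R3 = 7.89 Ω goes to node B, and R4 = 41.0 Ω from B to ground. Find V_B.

V_B ≈ 0.560 V

Looking into the second stage from A: R3 + R4 = 48.89 Ω appears in parallel with R2.
Effective lower resistance at A: R2 ‖ 48.89 = 3.723 Ω.
First divider: V_A = V_supply · 3.723/(36.9 + 3.723) = 0.6681 V.
Then the unloaded second divider: V_B = V_A × R4/(R3+R4) = 0.6681 × 0.8386 = 0.5603 V.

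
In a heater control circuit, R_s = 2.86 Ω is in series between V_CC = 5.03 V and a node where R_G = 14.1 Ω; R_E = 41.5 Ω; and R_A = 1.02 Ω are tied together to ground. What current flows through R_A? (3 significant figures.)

I ≈ 1.21 A

Combine the parallel branches: R_p = (1/14.1 + 1/41.5 + 1/1.02)⁻¹ = 0.9299 Ω.
V_A by voltage divider: V_A = 5.03 × 0.9299/(2.86 + 0.9299) = 1.234 V.
I(R_A) = V_A / R_A = 1.234/1.02 = 1.210 A.
(Check via current divider: I_total = 1.327 A; share G_k/ΣG = 0.9116 → same result.)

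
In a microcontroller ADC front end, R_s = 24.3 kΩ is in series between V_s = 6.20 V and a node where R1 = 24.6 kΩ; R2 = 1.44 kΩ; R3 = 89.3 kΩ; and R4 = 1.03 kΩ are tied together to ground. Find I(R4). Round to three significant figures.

Combine the parallel branches: R_p = (1/24.6 + 1/1.44 + 1/89.3 + 1/1.03)⁻¹ = 0.5824 kΩ.
V_A = 6.20 × 0.5824/24.88 = 0.1451 V.
Branch current I = V_A/R4 = 0.1451/1.03 = 0.1409 mA.
(Equivalently: I_total = 0.2492 mA, then current-divider fraction G_k/ΣG = 0.5654.)

I ≈ 0.141 mA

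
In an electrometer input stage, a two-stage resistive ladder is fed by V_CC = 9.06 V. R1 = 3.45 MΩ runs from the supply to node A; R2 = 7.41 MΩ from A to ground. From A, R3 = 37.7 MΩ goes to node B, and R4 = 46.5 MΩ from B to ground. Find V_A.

V_A ≈ 6.01 V

The second stage (R3 + R4 = 84.20 MΩ) loads node A in parallel with R2.
Effective lower resistance at A: R2 ‖ 84.20 = 6.811 MΩ.
First divider: V_A = V_CC · 6.811/(3.45 + 6.811) = 6.014 V.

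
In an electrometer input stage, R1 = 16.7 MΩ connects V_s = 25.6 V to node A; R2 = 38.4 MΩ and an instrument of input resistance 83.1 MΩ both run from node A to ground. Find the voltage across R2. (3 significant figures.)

R2 ‖ R_L = (38.4 × 83.1)/(38.4 + 83.1) = 26.26 MΩ.
Voltage divider with the loaded lower leg: V_out = 25.6 × 26.26/(16.7 + 26.26) = 25.6 × 0.6113 = 15.65 V.
(Unloaded it would be 17.8 V; the load pulls it down.)

V_out ≈ 15.6 V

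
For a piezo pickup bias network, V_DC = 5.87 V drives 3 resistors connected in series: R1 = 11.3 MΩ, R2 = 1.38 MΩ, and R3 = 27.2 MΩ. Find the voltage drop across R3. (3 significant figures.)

V ≈ 4.00 V

Series total: ΣR = 11.3 + 1.38 + 27.2 = 39.88 MΩ.
Voltage divider: V = V_DC · (27.20 / 39.88) = 5.87 × 0.6820 = 4.004 V.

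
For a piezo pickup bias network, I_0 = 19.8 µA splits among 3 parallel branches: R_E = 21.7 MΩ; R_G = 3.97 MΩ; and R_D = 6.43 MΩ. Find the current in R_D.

I ≈ 6.79 µA

ΣG = 1/21.7 + 1/3.97 + 1/6.43 = 0.4535.
Current divider: I(R_D) = I_0 · G_k/ΣG = 19.8 × (0.1555/0.4535) = 19.8 × 0.3429 = 6.790 µA.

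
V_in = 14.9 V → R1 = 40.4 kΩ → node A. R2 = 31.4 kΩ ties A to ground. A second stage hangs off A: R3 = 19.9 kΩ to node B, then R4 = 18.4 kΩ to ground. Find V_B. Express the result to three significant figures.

V_B ≈ 2.14 V

The second stage (R3 + R4 = 38.30 kΩ) loads node A in parallel with R2.
R2 ‖ (R3+R4) = 17.25 kΩ.
First divider: V_A = V_in · 17.25/(40.4 + 17.25) = 4.459 V.
V_B = V_A × 0.4804 = 2.142 V.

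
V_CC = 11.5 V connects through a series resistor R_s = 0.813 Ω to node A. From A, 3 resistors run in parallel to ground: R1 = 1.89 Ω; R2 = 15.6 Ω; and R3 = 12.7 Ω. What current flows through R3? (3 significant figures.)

I ≈ 0.586 A

Parallel bank: R_p = 1/(1/1.89 + 1/15.6 + 1/12.7) = 1.488 Ω.
V_A = 11.5 × 1.488/2.301 = 7.437 V.
I(R3) = V_A / R3 = 7.437/12.7 = 0.5856 A.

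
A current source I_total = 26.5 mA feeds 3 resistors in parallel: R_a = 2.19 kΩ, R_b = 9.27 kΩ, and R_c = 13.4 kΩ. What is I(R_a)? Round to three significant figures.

ΣG = 1/2.19 + 1/9.27 + 1/13.4 = 0.6391.
R_a takes the fraction G_k/ΣG = 0.4566/0.6391 = 0.7144, so I = 26.5 × 0.7144 = 18.93 mA.

I ≈ 18.9 mA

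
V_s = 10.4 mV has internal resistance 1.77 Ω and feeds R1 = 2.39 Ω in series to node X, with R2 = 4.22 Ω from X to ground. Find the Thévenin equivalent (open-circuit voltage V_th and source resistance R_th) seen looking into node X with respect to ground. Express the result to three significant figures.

V_th ≈ 5.24 mV, R_th ≈ 2.09 Ω

R1' = 1.77 + 2.39 = 4.160 Ω (source resistance + R1).
Open-circuit (no load on X): V_th = V_s · R2/(R1' + R2) = 10.4 × 4.22/(4.160 + 4.22) = 5.237 mV.
Looking into X with the source shorted: R_th = R1'·R2/(R1'+R2) = 4.160 × 4.22/8.380 = 2.095 Ω.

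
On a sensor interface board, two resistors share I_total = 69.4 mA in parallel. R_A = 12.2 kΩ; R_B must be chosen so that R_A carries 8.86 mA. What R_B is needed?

R_B ≈ 1.79 kΩ

Two-branch current divider: I_A = I_total · R_B/(R_A + R_B).
With f = 0.1277, R_B = R_A · f/(1−f) = 12.2 × 0.1463 = 1.785 kΩ.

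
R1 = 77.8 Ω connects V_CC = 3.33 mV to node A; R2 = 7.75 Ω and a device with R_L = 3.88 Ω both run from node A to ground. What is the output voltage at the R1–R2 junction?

V_out ≈ 0.107 mV

First combine the lower leg with the load: R2 ‖ R_L = 2.586 Ω.
Now apply the divider: V_out = 3.33 × 0.03216 = 0.1071 mV.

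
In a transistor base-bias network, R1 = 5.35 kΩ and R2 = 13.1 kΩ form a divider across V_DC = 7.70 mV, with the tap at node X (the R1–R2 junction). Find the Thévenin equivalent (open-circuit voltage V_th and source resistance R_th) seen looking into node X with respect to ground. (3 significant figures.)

V_th ≈ 5.47 mV, R_th ≈ 3.80 kΩ

With X open, the divider is unloaded: V_th = 7.70 × 13.1/18.45 = 5.467 mV.
With V_DC suppressed (replaced by a short), R_th = R1 ‖ R2 = (5.350 × 13.1)/(5.350 + 13.1) = 3.799 kΩ.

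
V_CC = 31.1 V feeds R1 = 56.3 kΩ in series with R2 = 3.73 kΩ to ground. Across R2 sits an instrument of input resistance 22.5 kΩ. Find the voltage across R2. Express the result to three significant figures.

V_out ≈ 1.67 V

First combine the lower leg with the load: R2 ‖ R_L = 3.200 kΩ.
Now apply the divider: V_out = 31.1 × 0.05377 = 1.672 V.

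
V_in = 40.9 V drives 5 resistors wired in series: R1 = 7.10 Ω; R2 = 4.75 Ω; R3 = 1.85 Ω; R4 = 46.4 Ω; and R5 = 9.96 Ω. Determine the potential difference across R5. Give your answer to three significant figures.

V ≈ 5.81 V

Series total: ΣR = 7.10 + 4.75 + 1.85 + 46.4 + 9.96 = 70.06 Ω.
Voltage divider: V = V_in · (9.960 / 70.06) = 40.9 × 0.1422 = 5.815 V.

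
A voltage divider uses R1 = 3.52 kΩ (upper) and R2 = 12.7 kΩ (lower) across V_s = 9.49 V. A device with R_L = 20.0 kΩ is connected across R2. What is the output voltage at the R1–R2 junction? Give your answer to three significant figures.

The load sits in parallel with R2, giving an effective lower resistance R2' = R2·R_L/(R2+R_L) = 7.768 kΩ.
Voltage divider with the loaded lower leg: V_out = 9.49 × 7.768/(3.52 + 7.768) = 9.49 × 0.6882 = 6.531 V.

V_out ≈ 6.53 V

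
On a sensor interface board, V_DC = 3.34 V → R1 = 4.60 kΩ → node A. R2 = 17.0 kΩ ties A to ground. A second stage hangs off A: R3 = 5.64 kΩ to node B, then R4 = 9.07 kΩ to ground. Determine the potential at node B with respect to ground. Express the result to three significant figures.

V_B ≈ 1.30 V

The second stage (R3 + R4 = 14.71 kΩ) loads node A in parallel with R2.
Effective lower resistance at A: R2 ‖ 14.71 = 7.886 kΩ.
V_A = 3.34 × 7.886/(4.60 + 7.886) = 2.110 V.
Stage 2 is unloaded, so V_B = V_A · R4/(R3+R4) = 2.110 × 9.07/14.71 = 1.301 V.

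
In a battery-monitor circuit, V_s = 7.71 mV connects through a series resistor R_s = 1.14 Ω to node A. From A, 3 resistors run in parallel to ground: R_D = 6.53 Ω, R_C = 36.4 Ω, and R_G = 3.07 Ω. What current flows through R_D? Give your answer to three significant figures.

Equivalent of the parallel group: R_p = 1.975 Ω.
V_A = 7.71 × 1.975/3.115 = 4.888 mV.
I(R_D) = V_A / R_D = 4.888/6.53 = 0.7486 mA.

I ≈ 0.749 mA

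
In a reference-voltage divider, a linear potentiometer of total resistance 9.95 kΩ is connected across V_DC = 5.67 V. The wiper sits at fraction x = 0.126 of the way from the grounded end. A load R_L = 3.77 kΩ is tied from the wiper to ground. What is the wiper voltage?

V_out ≈ 0.554 V

Split the track: R_lower = x·R_p = 1.254 kΩ, R_upper = (1−x)·R_p = 8.696 kΩ.
(x·R_p) ‖ R_L = 0.9408 kΩ.
Loaded-divider output: V_out = 5.67 × 0.09763 = 0.5535 V.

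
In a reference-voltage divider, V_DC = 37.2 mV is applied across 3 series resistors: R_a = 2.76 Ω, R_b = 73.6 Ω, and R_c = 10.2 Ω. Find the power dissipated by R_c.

P ≈ 1.88 µW

ΣR = 86.56 Ω → I = 37.2/86.56 = 0.4298 mA.
V(R_c) = I·R = 4.384 mV; P = V·I = 4.384 × 0.4298 = 1.884 µW.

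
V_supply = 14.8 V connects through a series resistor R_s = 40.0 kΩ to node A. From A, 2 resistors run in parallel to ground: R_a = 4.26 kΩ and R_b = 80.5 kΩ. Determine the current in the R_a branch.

I ≈ 0.319 mA

Parallel bank: R_p = 1/(1/4.26 + 1/80.5) = 4.046 kΩ.
V_A by voltage divider: V_A = 14.8 × 4.046/(40.0 + 4.046) = 1.359 V.
I(R_a) = V_A / R_a = 1.359/4.26 = 0.3191 mA.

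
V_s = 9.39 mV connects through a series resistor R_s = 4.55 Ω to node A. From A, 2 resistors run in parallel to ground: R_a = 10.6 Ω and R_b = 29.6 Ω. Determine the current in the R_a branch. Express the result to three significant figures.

I ≈ 0.560 mA

Parallel bank: R_p = 1/(1/10.6 + 1/29.6) = 7.805 Ω.
Node voltage V_A = V_s · R_p/(R_s + R_p) = 9.39 × 0.6317 = 5.932 mV.
I(R_a) = V_A / R_a = 5.932/10.6 = 0.5596 mA.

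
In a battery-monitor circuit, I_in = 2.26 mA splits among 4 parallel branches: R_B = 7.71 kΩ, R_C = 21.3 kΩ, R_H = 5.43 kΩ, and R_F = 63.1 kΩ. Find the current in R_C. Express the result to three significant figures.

I ≈ 0.282 mA

Conductances: ΣG = 1/7.71 + 1/21.3 + 1/5.43 + 1/63.1 = 0.3767 (1/kΩ).
By the current-divider rule, I = I_in · G_k/ΣG = 2.26 × 0.1246 = 0.2817 mA.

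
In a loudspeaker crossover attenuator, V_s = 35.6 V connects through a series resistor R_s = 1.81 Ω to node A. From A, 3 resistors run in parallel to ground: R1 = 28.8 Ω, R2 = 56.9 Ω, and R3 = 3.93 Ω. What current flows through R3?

Equivalent of the parallel group: R_p = 3.260 Ω.
V_A = 35.6 × 3.260/5.070 = 22.89 V.
I(R3) = V_A / R3 = 22.89/3.93 = 5.825 A.
(Check via current divider: I_total = 7.022 A; share G_k/ΣG = 0.8295 → same result.)

I ≈ 5.82 A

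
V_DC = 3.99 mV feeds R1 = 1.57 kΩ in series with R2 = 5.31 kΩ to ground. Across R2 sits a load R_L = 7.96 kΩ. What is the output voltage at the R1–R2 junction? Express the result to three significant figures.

The load sits in parallel with R2, giving an effective lower resistance R2' = R2·R_L/(R2+R_L) = 3.185 kΩ.
Now apply the divider: V_out = 3.99 × 0.6698 = 2.673 mV.
(Unloaded it would be 3.08 mV; the load pulls it down.)

V_out ≈ 2.67 mV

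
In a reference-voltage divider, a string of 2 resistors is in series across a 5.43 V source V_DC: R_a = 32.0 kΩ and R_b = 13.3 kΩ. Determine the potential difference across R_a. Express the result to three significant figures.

V ≈ 3.84 V

ΣR = 32.0 + 13.3 = 45.30 kΩ.
Voltage divider: V = V_DC · (32.00 / 45.30) = 5.43 × 0.7064 = 3.836 V.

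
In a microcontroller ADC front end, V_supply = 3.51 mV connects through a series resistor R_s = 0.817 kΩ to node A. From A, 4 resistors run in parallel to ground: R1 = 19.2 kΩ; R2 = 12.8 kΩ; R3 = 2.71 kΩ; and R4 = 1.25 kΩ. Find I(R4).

Parallel bank: R_p = 1/(1/19.2 + 1/12.8 + 1/2.71 + 1/1.25) = 0.7697 kΩ.
V_A = 3.51 × 0.7697/1.587 = 1.703 mV.
I(R4) = V_A / R4 = 1.703/1.25 = 1.362 µA.

I ≈ 1.36 µA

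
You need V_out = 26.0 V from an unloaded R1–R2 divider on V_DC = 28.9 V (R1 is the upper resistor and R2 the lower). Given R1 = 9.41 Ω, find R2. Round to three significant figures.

V_out/V_DC = R2/(R1+R2) = 0.8997.
R2 = R1 · 0.8997/(1 − 0.8997) = 84.37 Ω.

R2 ≈ 84.4 Ω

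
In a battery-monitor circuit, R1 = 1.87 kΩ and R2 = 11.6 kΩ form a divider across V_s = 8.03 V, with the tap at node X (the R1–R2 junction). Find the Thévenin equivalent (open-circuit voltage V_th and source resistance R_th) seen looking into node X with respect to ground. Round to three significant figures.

V_th ≈ 6.92 V, R_th ≈ 1.61 kΩ

V_th is the unloaded tap voltage: V_s · R2/(R1+R2) = 8.03 × 0.8612 = 6.915 V.
Zeroing V_s shorts the top of R1 to ground, so R_th = R1 ‖ R2 = 1.610 kΩ.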